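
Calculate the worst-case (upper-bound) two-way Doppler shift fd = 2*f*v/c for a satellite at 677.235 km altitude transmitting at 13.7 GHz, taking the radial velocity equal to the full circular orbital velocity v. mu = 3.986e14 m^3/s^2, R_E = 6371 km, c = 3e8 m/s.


r = 7.048235e+06 m
v = sqrt(mu/r) = 7520.1839 m/s (worst-case radial velocity)
f = 13.7 GHz = 1.37e+10 Hz
fd = 2*f*v/c = 2*1.37e+10*7520.1839/3.0e+08
fd = 686843.4601 Hz

686843.4601 Hz


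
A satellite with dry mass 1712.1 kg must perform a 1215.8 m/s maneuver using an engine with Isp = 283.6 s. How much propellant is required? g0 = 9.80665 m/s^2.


ve = Isp * g0 = 283.6 * 9.80665 = 2781.165940 m/s
mass ratio = exp(dv/ve) = exp(1215.8/2781.165940) = 1.54829571
m_prop = m_dry * (mr - 1) = 1712.1 * (1.54829571 - 1)
m_prop = 938.7371 kg

938.7371 kg


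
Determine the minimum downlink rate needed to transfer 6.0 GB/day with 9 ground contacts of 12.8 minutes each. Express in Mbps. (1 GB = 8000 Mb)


total contact time = 9 * 12.8 * 60 = 6912.0000 s
data = 6.0 GB = 48000.0000 Mb
rate = 48000.0000 / 6912.0000 = 6.9444 Mbps

6.9444 Mbps


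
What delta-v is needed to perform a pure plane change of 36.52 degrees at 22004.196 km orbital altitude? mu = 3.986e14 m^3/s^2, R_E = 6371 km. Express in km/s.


r = 28375.1960 km = 2.8375196e+07 m
V = sqrt(mu/r) = 3747.9968 m/s
di = 36.52 deg = 0.6373942 rad
dV = 2*V*sin(di/2) = 2*3747.9968*sin(0.3186971)
dV = 2348.7163 m/s = 2.3487 km/s

2.3487 km/s


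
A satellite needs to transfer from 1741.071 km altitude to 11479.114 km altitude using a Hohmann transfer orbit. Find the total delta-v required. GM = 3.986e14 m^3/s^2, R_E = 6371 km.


r1 = 8112.0710 km = 8.112071e+06 m
r2 = 17850.1140 km = 1.7850114e+07 m
dv1 = sqrt(mu/r1)*(sqrt(2*r2/(r1+r2)) - 1) = 1210.1672 m/s
dv2 = sqrt(mu/r2)*(1 - sqrt(2*r1/(r1+r2))) = 989.9211 m/s
total dv = |dv1| + |dv2| = 1210.1672 + 989.9211 = 2200.0882 m/s = 2.2001 km/s

2.2001 km/s


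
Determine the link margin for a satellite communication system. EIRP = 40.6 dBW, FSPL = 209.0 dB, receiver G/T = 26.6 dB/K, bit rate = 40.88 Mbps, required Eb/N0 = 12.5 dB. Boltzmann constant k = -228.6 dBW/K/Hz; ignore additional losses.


C/N0 = EIRP - FSPL + G/T - k = 40.6 - 209.0 + 26.6 - (-228.6)
C/N0 = 86.8000 dB-Hz
R_b = 40.88 Mbps = 4.088e+07 bps -> 10*log10(R_b) = 76.1151 dB-Hz
Eb/N0 = C/N0 - 10*log10(R_b) = 86.8000 - 76.1151 = 10.6849 dB
Margin = Eb/N0 - Eb/N0_req = 10.6849 - 12.5 = -1.8151 dB (negative margin: link does not close)

-1.8151 dB


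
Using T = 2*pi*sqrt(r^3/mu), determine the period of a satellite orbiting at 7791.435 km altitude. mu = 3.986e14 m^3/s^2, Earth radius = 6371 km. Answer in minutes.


r = 14162.4350 km = 1.4162435e+07 m
T = 2*pi*sqrt(r^3/mu) = 2*pi*sqrt(2.8406242e+21 / 3.986e14)
T = 16773.2846 s = 279.5547 min

279.5547 minutes


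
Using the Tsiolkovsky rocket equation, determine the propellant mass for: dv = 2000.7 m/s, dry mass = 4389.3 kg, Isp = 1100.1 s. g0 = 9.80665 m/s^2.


ve = Isp * g0 = 1100.1 * 9.80665 = 10788.295665 m/s
mass ratio = exp(dv/ve) = exp(2000.7/10788.295665) = 1.20376119
m_prop = m_dry * (mr - 1) = 4389.3 * (1.20376119 - 1)
m_prop = 894.3690 kg

894.3690 kg


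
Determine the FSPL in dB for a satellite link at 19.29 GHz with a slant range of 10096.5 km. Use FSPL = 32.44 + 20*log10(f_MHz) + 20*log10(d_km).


f = 19.29 GHz = 19290.0000 MHz
d = 10096.5 km
FSPL = 32.44 + 20*log10(19290.0000) + 20*log10(10096.5)
FSPL = 32.44 + 85.7066 + 80.0834
FSPL = 198.2301 dB

198.2301 dB


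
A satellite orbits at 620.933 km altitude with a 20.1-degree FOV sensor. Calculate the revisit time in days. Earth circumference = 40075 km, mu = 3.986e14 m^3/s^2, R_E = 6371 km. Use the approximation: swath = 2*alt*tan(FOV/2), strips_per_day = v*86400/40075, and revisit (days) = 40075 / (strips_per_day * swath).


swath = 2*620.933*tan(0.1754056) = 220.0921 km
v = sqrt(mu/r) = 7550.4010 m/s = 7.5504 km/s
strips/day = v*86400/40075 = 7.5504*86400/40075 = 16.2783
coverage/day = strips * swath = 16.2783 * 220.0921 = 3582.7347 km
revisit = 40075 / 3582.7347 = 11.1856 days

11.1856 days


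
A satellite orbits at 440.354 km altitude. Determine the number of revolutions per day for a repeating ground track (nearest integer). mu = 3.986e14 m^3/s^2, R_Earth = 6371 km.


r = 6.811354e+06 m
T = 2*pi*sqrt(r^3/mu) = 5594.5016 s = 93.2417 min
revs/day = 1440 / 93.2417 = 15.4437
Rounded: 15 revolutions per day

15 revolutions per day


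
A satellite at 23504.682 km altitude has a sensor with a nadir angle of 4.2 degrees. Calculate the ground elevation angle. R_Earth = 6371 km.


r = R_E + alt = 29875.6820 km
Law of sines in the satellite / Earth-center / ground-point triangle:
  sin(nadir)/R_E = sin(90 + el)/r  =>  cos(el) = (r/R_E)*sin(nadir)
cos(el) = (29875.6820 / 6371.0000) * sin(4.2 deg) = 0.3434376
el = arccos(0.3434376) = 69.9135 deg
(Earth-central angle = 90 - nadir - el = 15.8865 deg)

69.9135 degrees


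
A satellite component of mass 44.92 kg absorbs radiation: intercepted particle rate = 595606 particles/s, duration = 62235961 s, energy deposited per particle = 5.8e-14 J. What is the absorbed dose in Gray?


Total energy deposited = rate * time * E_per
  = 595606 * 62235961 * 5.8e-14 = 2.1500 J
Dose = E_total / mass = 2.1500 / 44.92
Dose = 0.04786176 Gy

0.0479 Gy


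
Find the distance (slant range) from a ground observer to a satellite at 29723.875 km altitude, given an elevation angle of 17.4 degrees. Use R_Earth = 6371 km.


h = 29723.875 km, el = 17.4 deg
d = -R_E*sin(el) + sqrt((R_E*sin(el))^2 + 2*R_E*h + h^2)
d = -6371.0000*sin(0.3036873) + sqrt((6371.0000*0.2990408)^2 + 2*6371.0000*29723.875 + 29723.875^2)
d = 33674.0200 km

33674.0200 km


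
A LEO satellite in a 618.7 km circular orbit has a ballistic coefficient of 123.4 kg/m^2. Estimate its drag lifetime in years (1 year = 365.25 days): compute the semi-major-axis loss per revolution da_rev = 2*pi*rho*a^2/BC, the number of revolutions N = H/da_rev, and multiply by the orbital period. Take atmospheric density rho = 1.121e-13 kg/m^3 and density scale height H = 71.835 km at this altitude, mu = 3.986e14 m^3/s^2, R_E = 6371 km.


a = R_E + alt = 6989.7000 km = 6.9897e+06 m
da_rev = 2*pi*rho*a^2/BC = 2*pi*1.121e-13*(6.9897e+06)^2/123.4 = 0.278860752 m per revolution
N = H/da_rev = 71835.0000 m / 0.278860752 m = 257601.6869 revolutions
P = 2*pi*sqrt(a^3/mu) = 5815.6602 s
lifetime = N*P = 257601.6869 * 5815.6602 = 1.4981239e+09 s = 17339.3968 days
years = 17339.3968 / 365.25 = 47.4727 years

47.4727 years


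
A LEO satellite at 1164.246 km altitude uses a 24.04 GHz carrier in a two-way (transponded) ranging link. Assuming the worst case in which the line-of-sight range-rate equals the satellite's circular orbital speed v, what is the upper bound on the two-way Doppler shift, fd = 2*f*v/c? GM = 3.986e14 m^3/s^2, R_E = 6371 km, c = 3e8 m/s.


r = 7.535246e+06 m
v = sqrt(mu/r) = 7273.1062 m/s (worst-case radial velocity)
f = 24.04 GHz = 2.404e+10 Hz
fd = 2*f*v/c = 2*2.404e+10*7273.1062/3.0e+08
fd = 1.1656365e+06 Hz

1.1656e+06 Hz


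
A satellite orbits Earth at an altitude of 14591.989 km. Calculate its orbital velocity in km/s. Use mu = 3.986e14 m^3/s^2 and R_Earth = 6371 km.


r = R_E + alt = 6371.0 + 14591.989 = 20962.9890 km = 2.0962989e+07 m
v = sqrt(mu/r) = sqrt(3.986e14 / 2.0962989e+07) = 4360.5578 m/s = 4.3606 km/s

4.3606 km/s


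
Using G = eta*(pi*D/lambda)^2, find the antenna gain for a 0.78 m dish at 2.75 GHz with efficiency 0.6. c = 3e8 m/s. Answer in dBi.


lambda = c/f = 3e8 / 2.75e+09 = 0.1090909 m
G = eta*(pi*D/lambda)^2 = 0.6*(pi*0.78/0.1090909)^2
G = 302.7353 (linear)
G = 10*log10(302.7353) = 24.8106 dBi

24.8106 dBi


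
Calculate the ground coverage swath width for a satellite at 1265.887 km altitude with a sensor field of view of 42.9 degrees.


FOV = 42.9 deg = 0.7487462 rad
swath = 2 * alt * tan(FOV/2) = 2 * 1265.887 * tan(0.3743731)
swath = 2 * 1265.887 * 0.3929027
swath = 994.7410 km

994.7410 km


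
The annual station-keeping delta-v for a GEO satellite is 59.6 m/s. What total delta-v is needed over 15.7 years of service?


dV = rate * years = 59.6 * 15.7
dV = 935.7200 m/s

935.7200 m/s


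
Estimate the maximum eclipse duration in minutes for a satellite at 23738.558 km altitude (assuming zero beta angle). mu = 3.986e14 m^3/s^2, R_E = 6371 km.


r = 30109.5580 km
T = 866.5957 min
Eclipse fraction = arcsin(R_E/r)/pi = arcsin(6371.0000/30109.5580)/pi
= arcsin(0.2115939)/pi = 0.06786543
Eclipse duration = 0.06786543 * 866.5957 = 58.8119 min

58.8119 minutes


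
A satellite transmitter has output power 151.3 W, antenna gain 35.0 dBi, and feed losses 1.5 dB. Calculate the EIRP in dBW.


Pt = 151.3 W = 21.7984 dBW
EIRP = Pt_dBW + Gt - losses = 21.7984 + 35.0 - 1.5 = 55.2984 dBW

55.2984 dBW


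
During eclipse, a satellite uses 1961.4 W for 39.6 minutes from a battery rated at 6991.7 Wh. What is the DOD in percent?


E_used = P * t / 60 = 1961.4 * 39.6 / 60 = 1294.5240 Wh
DOD = E_used / E_total * 100 = 1294.5240 / 6991.7 * 100
DOD = 18.5152 %

18.5152 %


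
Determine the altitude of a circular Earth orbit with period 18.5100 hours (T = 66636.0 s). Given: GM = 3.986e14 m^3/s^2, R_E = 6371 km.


T = 66636.0 s
r = (mu*T^2/(4*pi^2))^(1/3) = (3.986e14 * 66636.0^2 / (4*pi^2))^(1/3)
r = 3.5524813e+07 m = 35524.8129 km
alt = r - R_E = 35524.8129 - 6371 = 29153.8129 km

29153.8129 km


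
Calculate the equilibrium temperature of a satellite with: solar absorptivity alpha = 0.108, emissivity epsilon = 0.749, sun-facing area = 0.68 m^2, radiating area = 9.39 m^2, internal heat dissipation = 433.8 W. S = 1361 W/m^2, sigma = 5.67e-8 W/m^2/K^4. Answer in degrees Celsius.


Numerator = alpha*S*A_sun + Q_int = 0.108*1361*0.68 + 433.8 = 533.7518 W
Denominator = eps*sigma*A_rad = 0.749*5.67e-8*9.39 = 3.9877734e-07 W/K^4
T^4 = 1.3384708e+09 K^4
T = 191.2724 K = -81.8776 C

-81.8776 degrees Celsius


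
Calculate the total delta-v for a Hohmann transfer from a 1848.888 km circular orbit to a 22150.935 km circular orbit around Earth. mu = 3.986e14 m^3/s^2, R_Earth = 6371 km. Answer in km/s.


r1 = 8219.8880 km = 8.219888e+06 m
r2 = 28521.9350 km = 2.8521935e+07 m
dv1 = sqrt(mu/r1)*(sqrt(2*r2/(r1+r2)) - 1) = 1713.1749 m/s
dv2 = sqrt(mu/r2)*(1 - sqrt(2*r1/(r1+r2))) = 1237.7285 m/s
total dv = |dv1| + |dv2| = 1713.1749 + 1237.7285 = 2950.9034 m/s = 2.9509 km/s

2.9509 km/s


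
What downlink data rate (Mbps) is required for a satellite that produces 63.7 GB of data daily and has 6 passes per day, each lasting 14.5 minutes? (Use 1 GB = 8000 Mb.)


total contact time = 6 * 14.5 * 60 = 5220.0000 s
data = 63.7 GB = 509600.0000 Mb
rate = 509600.0000 / 5220.0000 = 97.6245 Mbps

97.6245 Mbps


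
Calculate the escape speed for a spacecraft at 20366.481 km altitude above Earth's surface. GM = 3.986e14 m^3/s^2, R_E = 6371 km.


r = 6371.0 + 20366.481 = 26737.4810 km = 2.6737481e+07 m
v_esc = sqrt(2*mu/r) = sqrt(2*3.986e14 / 2.6737481e+07)
v_esc = 5460.3867 m/s = 5.4604 km/s

5.4604 km/s


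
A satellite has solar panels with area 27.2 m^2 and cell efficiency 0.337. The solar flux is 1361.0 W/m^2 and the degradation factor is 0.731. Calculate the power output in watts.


P = area * eta * S * degradation
P = 27.2 * 0.337 * 1361.0 * 0.731
P = 9119.5689 W

9119.5689 W


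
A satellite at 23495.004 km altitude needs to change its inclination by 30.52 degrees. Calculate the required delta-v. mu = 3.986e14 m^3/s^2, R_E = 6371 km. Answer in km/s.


r = 29866.0040 km = 2.9866004e+07 m
V = sqrt(mu/r) = 3653.2558 m/s
di = 30.52 deg = 0.5326745 rad
dV = 2*V*sin(di/2) = 2*3653.2558*sin(0.2663372)
dV = 1923.0709 m/s = 1.9231 km/s

1.9231 km/s


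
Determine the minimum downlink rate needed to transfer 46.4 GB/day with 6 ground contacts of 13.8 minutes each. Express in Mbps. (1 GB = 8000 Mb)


total contact time = 6 * 13.8 * 60 = 4968.0000 s
data = 46.4 GB = 371200.0000 Mb
rate = 371200.0000 / 4968.0000 = 74.7182 Mbps

74.7182 Mbps


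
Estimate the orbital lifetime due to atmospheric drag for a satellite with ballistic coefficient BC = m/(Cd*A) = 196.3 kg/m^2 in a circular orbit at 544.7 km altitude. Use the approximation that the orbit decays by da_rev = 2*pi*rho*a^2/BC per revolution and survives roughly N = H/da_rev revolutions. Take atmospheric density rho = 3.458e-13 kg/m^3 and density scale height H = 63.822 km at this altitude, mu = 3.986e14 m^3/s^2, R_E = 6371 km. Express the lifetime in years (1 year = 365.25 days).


a = R_E + alt = 6915.7000 km = 6.9157e+06 m
da_rev = 2*pi*rho*a^2/BC = 2*pi*3.458e-13*(6.9157e+06)^2/196.3 = 0.529366981 m per revolution
N = H/da_rev = 63822.0000 m / 0.529366981 m = 120562.8653 revolutions
P = 2*pi*sqrt(a^3/mu) = 5723.5495 s
lifetime = N*P = 120562.8653 * 5723.5495 = 6.9004752e+08 s = 7986.6611 days
years = 7986.6611 / 365.25 = 21.8663 years

21.8663 years


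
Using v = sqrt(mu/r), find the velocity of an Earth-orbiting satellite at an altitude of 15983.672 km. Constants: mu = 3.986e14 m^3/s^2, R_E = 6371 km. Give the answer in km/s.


r = R_E + alt = 6371.0 + 15983.672 = 22354.6720 km = 2.2354672e+07 m
v = sqrt(mu/r) = sqrt(3.986e14 / 2.2354672e+07) = 4222.6443 m/s = 4.2226 km/s

4.2226 km/s


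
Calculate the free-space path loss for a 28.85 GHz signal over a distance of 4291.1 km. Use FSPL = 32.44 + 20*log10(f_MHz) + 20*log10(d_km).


f = 28.85 GHz = 28850.0000 MHz
d = 4291.1 km
FSPL = 32.44 + 20*log10(28850.0000) + 20*log10(4291.1)
FSPL = 32.44 + 89.2029 + 72.6514
FSPL = 194.2943 dB

194.2943 dB


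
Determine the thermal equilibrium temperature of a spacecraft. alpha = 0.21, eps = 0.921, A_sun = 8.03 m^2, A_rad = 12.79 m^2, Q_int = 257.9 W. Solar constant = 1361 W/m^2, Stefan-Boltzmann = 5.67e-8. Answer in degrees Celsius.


Numerator = alpha*S*A_sun + Q_int = 0.21*1361*8.03 + 257.9 = 2552.9543 W
Denominator = eps*sigma*A_rad = 0.921*5.67e-8*12.79 = 6.6790275e-07 W/K^4
T^4 = 3.8223443e+09 K^4
T = 248.6466 K = -24.5034 C

-24.5034 degrees Celsius


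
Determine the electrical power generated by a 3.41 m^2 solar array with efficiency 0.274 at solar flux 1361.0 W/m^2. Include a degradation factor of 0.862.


P = area * eta * S * degradation
P = 3.41 * 0.274 * 1361.0 * 0.862
P = 1096.1509 W

1096.1509 W


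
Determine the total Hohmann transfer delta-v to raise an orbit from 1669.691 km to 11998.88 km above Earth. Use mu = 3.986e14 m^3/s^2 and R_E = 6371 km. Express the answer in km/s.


r1 = 8040.6910 km = 8.040691e+06 m
r2 = 18369.8800 km = 1.836988e+07 m
dv1 = sqrt(mu/r1)*(sqrt(2*r2/(r1+r2)) - 1) = 1263.4662 m/s
dv2 = sqrt(mu/r2)*(1 - sqrt(2*r1/(r1+r2))) = 1023.3067 m/s
total dv = |dv1| + |dv2| = 1263.4662 + 1023.3067 = 2286.7729 m/s = 2.2868 km/s

2.2868 km/s


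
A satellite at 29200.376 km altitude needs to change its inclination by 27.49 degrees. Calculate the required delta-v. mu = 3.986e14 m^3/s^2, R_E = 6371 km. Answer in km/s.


r = 35571.3760 km = 3.5571376e+07 m
V = sqrt(mu/r) = 3347.4825 m/s
di = 27.49 deg = 0.479791 rad
dV = 2*V*sin(di/2) = 2*3347.4825*sin(0.2398955)
dV = 1590.7312 m/s = 1.5907 km/s

1.5907 km/s


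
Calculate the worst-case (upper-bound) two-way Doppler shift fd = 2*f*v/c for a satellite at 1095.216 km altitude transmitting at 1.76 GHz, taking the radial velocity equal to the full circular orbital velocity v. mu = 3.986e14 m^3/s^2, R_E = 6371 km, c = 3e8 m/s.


r = 7.466216e+06 m
v = sqrt(mu/r) = 7306.6511 m/s (worst-case radial velocity)
f = 1.76 GHz = 1.76e+09 Hz
fd = 2*f*v/c = 2*1.76e+09*7306.6511/3.0e+08
fd = 85731.3734 Hz

85731.3734 Hz


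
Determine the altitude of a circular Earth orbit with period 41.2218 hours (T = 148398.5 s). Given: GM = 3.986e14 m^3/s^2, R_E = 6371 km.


T = 148398.5 s
r = (mu*T^2/(4*pi^2))^(1/3) = (3.986e14 * 148398.5^2 / (4*pi^2))^(1/3)
r = 6.0582268e+07 m = 60582.2678 km
alt = r - R_E = 60582.2678 - 6371 = 54211.2678 km

54211.2678 km


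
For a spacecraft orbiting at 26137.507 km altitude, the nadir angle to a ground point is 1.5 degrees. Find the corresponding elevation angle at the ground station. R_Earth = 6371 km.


r = R_E + alt = 32508.5070 km
Law of sines in the satellite / Earth-center / ground-point triangle:
  sin(nadir)/R_E = sin(90 + el)/r  =>  cos(el) = (r/R_E)*sin(nadir)
cos(el) = (32508.5070 / 6371.0000) * sin(1.5 deg) = 0.1335698
el = arccos(0.1335698) = 82.3241 deg
(Earth-central angle = 90 - nadir - el = 6.1759 deg)

82.3241 degrees


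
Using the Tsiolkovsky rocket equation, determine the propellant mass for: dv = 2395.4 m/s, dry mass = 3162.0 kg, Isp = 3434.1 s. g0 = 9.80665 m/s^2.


ve = Isp * g0 = 3434.1 * 9.80665 = 33677.016765 m/s
mass ratio = exp(dv/ve) = exp(2395.4/33677.016765) = 1.07371933
m_prop = m_dry * (mr - 1) = 3162.0 * (1.07371933 - 1)
m_prop = 233.1005 kg

233.1005 kg


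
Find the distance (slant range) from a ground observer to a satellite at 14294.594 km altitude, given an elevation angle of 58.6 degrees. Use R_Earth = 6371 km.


h = 14294.594 km, el = 58.6 deg
d = -R_E*sin(el) + sqrt((R_E*sin(el))^2 + 2*R_E*h + h^2)
d = -6371.0000*sin(1.0228) + sqrt((6371.0000*0.8535508)^2 + 2*6371.0000*14294.594 + 14294.594^2)
d = 14959.2991 km

14959.2991 km


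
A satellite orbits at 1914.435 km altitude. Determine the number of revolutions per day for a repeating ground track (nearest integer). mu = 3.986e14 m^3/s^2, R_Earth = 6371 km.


r = 8.285435e+06 m
T = 2*pi*sqrt(r^3/mu) = 7505.5789 s = 125.0930 min
revs/day = 1440 / 125.0930 = 11.5114
Rounded: 12 revolutions per day

12 revolutions per day


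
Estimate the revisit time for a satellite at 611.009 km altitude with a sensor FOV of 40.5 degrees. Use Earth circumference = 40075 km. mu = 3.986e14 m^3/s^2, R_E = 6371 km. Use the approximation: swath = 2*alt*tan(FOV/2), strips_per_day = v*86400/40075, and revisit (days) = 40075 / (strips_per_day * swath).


swath = 2*611.009*tan(0.3534292) = 450.8262 km
v = sqrt(mu/r) = 7555.7651 m/s = 7.5558 km/s
strips/day = v*86400/40075 = 7.5558*86400/40075 = 16.2899
coverage/day = strips * swath = 16.2899 * 450.8262 = 7343.9184 km
revisit = 40075 / 7343.9184 = 5.4569 days

5.4569 days


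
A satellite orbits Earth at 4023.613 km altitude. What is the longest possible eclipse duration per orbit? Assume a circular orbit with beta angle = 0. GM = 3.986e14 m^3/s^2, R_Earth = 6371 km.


r = 10394.6130 km
T = 175.7812 min
Eclipse fraction = arcsin(R_E/r)/pi = arcsin(6371.0000/10394.6130)/pi
= arcsin(0.6129136)/pi = 0.2100026
Eclipse duration = 0.2100026 * 175.7812 = 36.9145 min

36.9145 minutes


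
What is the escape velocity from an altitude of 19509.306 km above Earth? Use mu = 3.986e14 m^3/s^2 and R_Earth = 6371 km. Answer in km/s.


r = 6371.0 + 19509.306 = 25880.3060 km = 2.5880306e+07 m
v_esc = sqrt(2*mu/r) = sqrt(2*3.986e14 / 2.5880306e+07)
v_esc = 5550.0761 m/s = 5.5501 km/s

5.5501 km/s


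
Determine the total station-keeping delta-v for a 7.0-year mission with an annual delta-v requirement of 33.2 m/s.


dV = rate * years = 33.2 * 7.0
dV = 232.4000 m/s

232.4000 m/s


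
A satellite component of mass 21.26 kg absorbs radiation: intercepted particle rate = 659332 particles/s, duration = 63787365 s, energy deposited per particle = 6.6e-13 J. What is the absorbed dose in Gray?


Total energy deposited = rate * time * E_per
  = 659332 * 63787365 * 6.6e-13 = 27.7577 J
Dose = E_total / mass = 27.7577 / 21.26
Dose = 1.3056 Gy

1.3056 Gy


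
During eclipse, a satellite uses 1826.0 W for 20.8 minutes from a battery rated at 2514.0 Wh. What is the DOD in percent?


E_used = P * t / 60 = 1826.0 * 20.8 / 60 = 633.0133 Wh
DOD = E_used / E_total * 100 = 633.0133 / 2514.0 * 100
DOD = 25.1795 %

25.1795 %


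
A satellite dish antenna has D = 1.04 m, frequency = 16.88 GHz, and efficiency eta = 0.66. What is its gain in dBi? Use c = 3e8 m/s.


lambda = c/f = 3e8 / 1.688e+10 = 0.01777251 m
G = eta*(pi*D/lambda)^2 = 0.66*(pi*1.04/0.01777251)^2
G = 22305.5396 (linear)
G = 10*log10(22305.5396) = 43.4841 dBi

43.4841 dBi


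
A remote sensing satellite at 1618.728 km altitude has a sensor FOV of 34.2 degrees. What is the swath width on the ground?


FOV = 34.2 deg = 0.5969026 rad
swath = 2 * alt * tan(FOV/2) = 2 * 1618.728 * tan(0.2984513)
swath = 2 * 1618.728 * 0.3076402
swath = 995.9715 km

995.9715 km


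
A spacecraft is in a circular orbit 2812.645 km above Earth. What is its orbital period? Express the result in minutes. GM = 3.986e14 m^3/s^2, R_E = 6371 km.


r = 9183.6450 km = 9.183645e+06 m
T = 2*pi*sqrt(r^3/mu) = 2*pi*sqrt(7.7454252e+20 / 3.986e14)
T = 8758.5830 s = 145.9764 min

145.9764 minutes


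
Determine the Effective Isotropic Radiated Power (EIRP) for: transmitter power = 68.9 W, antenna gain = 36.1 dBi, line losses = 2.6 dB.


Pt = 68.9 W = 18.3822 dBW
EIRP = Pt_dBW + Gt - losses = 18.3822 + 36.1 - 2.6 = 51.8822 dBW

51.8822 dBW


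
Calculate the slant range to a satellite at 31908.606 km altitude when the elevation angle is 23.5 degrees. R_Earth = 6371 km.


h = 31908.606 km, el = 23.5 deg
d = -R_E*sin(el) + sqrt((R_E*sin(el))^2 + 2*R_E*h + h^2)
d = -6371.0000*sin(0.4101524) + sqrt((6371.0000*0.3987491)^2 + 2*6371.0000*31908.606 + 31908.606^2)
d = 35290.6730 km

35290.6730 km


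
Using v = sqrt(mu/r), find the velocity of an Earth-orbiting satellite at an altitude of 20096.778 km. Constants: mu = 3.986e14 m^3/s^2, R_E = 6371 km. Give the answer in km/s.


r = R_E + alt = 6371.0 + 20096.778 = 26467.7780 km = 2.6467778e+07 m
v = sqrt(mu/r) = sqrt(3.986e14 / 2.6467778e+07) = 3880.6985 m/s = 3.8807 km/s

3.8807 km/s


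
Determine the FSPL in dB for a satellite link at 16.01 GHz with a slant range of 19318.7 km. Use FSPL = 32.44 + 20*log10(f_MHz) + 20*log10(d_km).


f = 16.01 GHz = 16010.0000 MHz
d = 19318.7 km
FSPL = 32.44 + 20*log10(16010.0000) + 20*log10(19318.7)
FSPL = 32.44 + 84.0878 + 85.7196
FSPL = 202.2474 dB

202.2474 dB


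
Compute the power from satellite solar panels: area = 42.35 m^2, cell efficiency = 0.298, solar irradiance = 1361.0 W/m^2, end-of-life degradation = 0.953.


P = area * eta * S * degradation
P = 42.35 * 0.298 * 1361.0 * 0.953
P = 16368.9456 W

16368.9456 W


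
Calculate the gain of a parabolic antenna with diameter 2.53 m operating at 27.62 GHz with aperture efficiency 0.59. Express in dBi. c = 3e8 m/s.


lambda = c/f = 3e8 / 2.762e+10 = 0.01086169 m
G = eta*(pi*D/lambda)^2 = 0.59*(pi*2.53/0.01086169)^2
G = 315934.9256 (linear)
G = 10*log10(315934.9256) = 54.9960 dBi

54.9960 dBi


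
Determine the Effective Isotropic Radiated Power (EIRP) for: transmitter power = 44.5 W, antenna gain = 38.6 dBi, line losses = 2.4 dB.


Pt = 44.5 W = 16.4836 dBW
EIRP = Pt_dBW + Gt - losses = 16.4836 + 38.6 - 2.4 = 52.6836 dBW

52.6836 dBW


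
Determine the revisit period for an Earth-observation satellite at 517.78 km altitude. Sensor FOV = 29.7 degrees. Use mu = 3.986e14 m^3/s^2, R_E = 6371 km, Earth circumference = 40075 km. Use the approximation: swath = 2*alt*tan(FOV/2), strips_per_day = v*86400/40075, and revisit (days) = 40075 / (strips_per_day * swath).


swath = 2*517.78*tan(0.2591814) = 274.5738 km
v = sqrt(mu/r) = 7606.7210 m/s = 7.6067 km/s
strips/day = v*86400/40075 = 7.6067*86400/40075 = 16.3998
coverage/day = strips * swath = 16.3998 * 274.5738 = 4502.9459 km
revisit = 40075 / 4502.9459 = 8.8997 days

8.8997 days


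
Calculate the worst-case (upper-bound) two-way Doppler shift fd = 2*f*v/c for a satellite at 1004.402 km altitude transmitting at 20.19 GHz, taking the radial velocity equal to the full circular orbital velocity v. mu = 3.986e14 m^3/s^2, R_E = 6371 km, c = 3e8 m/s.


r = 7.375402e+06 m
v = sqrt(mu/r) = 7351.4972 m/s (worst-case radial velocity)
f = 20.19 GHz = 2.019e+10 Hz
fd = 2*f*v/c = 2*2.019e+10*7351.4972/3.0e+08
fd = 989511.5292 Hz

989511.5292 Hz


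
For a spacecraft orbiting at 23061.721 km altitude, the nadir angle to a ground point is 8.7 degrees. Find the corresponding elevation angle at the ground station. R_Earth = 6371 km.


r = R_E + alt = 29432.7210 km
Law of sines in the satellite / Earth-center / ground-point triangle:
  sin(nadir)/R_E = sin(90 + el)/r  =>  cos(el) = (r/R_E)*sin(nadir)
cos(el) = (29432.7210 / 6371.0000) * sin(8.7 deg) = 0.6987941
el = arccos(0.6987941) = 45.6697 deg
(Earth-central angle = 90 - nadir - el = 35.6303 deg)

45.6697 degrees


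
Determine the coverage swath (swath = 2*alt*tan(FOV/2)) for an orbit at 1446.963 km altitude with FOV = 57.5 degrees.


FOV = 57.5 deg = 1.0036 rad
swath = 2 * alt * tan(FOV/2) = 2 * 1446.963 * tan(0.5017822)
swath = 2 * 1446.963 * 0.5486188
swath = 1587.6622 km

1587.6622 km


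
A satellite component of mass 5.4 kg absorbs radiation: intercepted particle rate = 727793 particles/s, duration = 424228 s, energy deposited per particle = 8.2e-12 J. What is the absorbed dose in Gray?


Total energy deposited = rate * time * E_per
  = 727793 * 424228 * 8.2e-12 = 2.5318 J
Dose = E_total / mass = 2.5318 / 5.4
Dose = 0.4688428 Gy

0.4688 Gy


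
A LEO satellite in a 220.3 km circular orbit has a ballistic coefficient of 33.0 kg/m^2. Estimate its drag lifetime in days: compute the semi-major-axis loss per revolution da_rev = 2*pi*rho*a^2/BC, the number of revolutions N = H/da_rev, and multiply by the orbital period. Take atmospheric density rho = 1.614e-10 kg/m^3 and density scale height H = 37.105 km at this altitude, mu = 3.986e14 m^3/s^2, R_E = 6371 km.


a = R_E + alt = 6591.3000 km = 6.5913e+06 m
da_rev = 2*pi*rho*a^2/BC = 2*pi*1.614e-10*(6.5913e+06)^2/33.0 = 1335.093300 m per revolution
N = H/da_rev = 37105.0000 m / 1335.093300 m = 27.7921 revolutions
P = 2*pi*sqrt(a^3/mu) = 5325.5914 s
lifetime = N*P = 27.7921 * 5325.5914 = 148009.1821 s = 1.7131 days

1.7131 days


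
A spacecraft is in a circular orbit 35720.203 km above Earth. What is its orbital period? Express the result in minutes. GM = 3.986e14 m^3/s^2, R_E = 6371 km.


r = 42091.2030 km = 4.2091203e+07 m
T = 2*pi*sqrt(r^3/mu) = 2*pi*sqrt(7.4571695e+22 / 3.986e14)
T = 85940.5698 s = 1432.3428 min

1432.3428 minutes


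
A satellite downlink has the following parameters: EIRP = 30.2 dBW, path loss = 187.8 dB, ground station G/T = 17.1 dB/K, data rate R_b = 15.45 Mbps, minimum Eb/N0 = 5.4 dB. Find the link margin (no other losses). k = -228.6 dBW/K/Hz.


C/N0 = EIRP - FSPL + G/T - k = 30.2 - 187.8 + 17.1 - (-228.6)
C/N0 = 88.1000 dB-Hz
R_b = 15.45 Mbps = 1.545e+07 bps -> 10*log10(R_b) = 71.8893 dB-Hz
Eb/N0 = C/N0 - 10*log10(R_b) = 88.1000 - 71.8893 = 16.2107 dB
Margin = Eb/N0 - Eb/N0_req = 16.2107 - 5.4 = 10.8107 dB (link closes)

10.8107 dB


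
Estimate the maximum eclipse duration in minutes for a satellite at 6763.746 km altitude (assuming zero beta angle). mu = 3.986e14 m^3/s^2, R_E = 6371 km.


r = 13134.7460 km
T = 249.6850 min
Eclipse fraction = arcsin(R_E/r)/pi = arcsin(6371.0000/13134.7460)/pi
= arcsin(0.4850493)/pi = 0.1611984
Eclipse duration = 0.1611984 * 249.6850 = 40.2488 min

40.2488 minutes


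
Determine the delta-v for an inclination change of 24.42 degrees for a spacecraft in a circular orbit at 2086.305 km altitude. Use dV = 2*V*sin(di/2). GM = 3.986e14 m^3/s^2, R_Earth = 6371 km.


r = 8457.3050 km = 8.457305e+06 m
V = sqrt(mu/r) = 6865.1914 m/s
di = 24.42 deg = 0.4262094 rad
dV = 2*V*sin(di/2) = 2*6865.1914*sin(0.2131047)
dV = 2903.9126 m/s = 2.9039 km/s

2.9039 km/s


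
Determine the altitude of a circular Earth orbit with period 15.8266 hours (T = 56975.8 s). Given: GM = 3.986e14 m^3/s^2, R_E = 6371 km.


T = 56975.8 s
r = (mu*T^2/(4*pi^2))^(1/3) = (3.986e14 * 56975.8^2 / (4*pi^2))^(1/3)
r = 3.2002665e+07 m = 32002.6646 km
alt = r - R_E = 32002.6646 - 6371 = 25631.6646 km

25631.6646 km


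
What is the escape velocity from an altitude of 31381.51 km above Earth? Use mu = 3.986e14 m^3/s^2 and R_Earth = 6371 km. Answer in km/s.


r = 6371.0 + 31381.51 = 37752.5100 km = 3.775251e+07 m
v_esc = sqrt(2*mu/r) = sqrt(2*3.986e14 / 3.775251e+07)
v_esc = 4595.2668 m/s = 4.5953 km/s

4.5953 km/s


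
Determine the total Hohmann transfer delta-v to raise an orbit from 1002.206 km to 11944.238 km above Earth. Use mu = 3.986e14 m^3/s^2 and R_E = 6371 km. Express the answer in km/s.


r1 = 7373.2060 km = 7.373206e+06 m
r2 = 18315.2380 km = 1.8315238e+07 m
dv1 = sqrt(mu/r1)*(sqrt(2*r2/(r1+r2)) - 1) = 1427.3743 m/s
dv2 = sqrt(mu/r2)*(1 - sqrt(2*r1/(r1+r2))) = 1130.5446 m/s
total dv = |dv1| + |dv2| = 1427.3743 + 1130.5446 = 2557.9189 m/s = 2.5579 km/s

2.5579 km/s


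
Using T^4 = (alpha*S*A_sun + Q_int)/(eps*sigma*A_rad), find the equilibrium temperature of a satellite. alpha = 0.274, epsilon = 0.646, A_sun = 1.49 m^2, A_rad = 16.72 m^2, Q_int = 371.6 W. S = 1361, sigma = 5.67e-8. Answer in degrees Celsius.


Numerator = alpha*S*A_sun + Q_int = 0.274*1361*1.49 + 371.6 = 927.2419 W
Denominator = eps*sigma*A_rad = 0.646*5.67e-8*16.72 = 6.124235e-07 W/K^4
T^4 = 1.5140534e+09 K^4
T = 197.2583 K = -75.8917 C

-75.8917 degrees Celsius


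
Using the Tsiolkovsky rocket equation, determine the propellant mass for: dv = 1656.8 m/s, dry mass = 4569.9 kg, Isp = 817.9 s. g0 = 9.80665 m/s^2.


ve = Isp * g0 = 817.9 * 9.80665 = 8020.859035 m/s
mass ratio = exp(dv/ve) = exp(1656.8/8020.859035) = 1.22944324
m_prop = m_dry * (mr - 1) = 4569.9 * (1.22944324 - 1)
m_prop = 1048.5327 kg

1048.5327 kg


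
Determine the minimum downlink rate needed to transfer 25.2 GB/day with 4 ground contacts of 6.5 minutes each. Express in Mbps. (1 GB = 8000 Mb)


total contact time = 4 * 6.5 * 60 = 1560.0000 s
data = 25.2 GB = 201600.0000 Mb
rate = 201600.0000 / 1560.0000 = 129.2308 Mbps

129.2308 Mbps


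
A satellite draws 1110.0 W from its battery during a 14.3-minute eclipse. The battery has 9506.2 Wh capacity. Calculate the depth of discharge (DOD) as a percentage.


E_used = P * t / 60 = 1110.0 * 14.3 / 60 = 264.5500 Wh
DOD = E_used / E_total * 100 = 264.5500 / 9506.2 * 100
DOD = 2.7829 %

2.7829 %


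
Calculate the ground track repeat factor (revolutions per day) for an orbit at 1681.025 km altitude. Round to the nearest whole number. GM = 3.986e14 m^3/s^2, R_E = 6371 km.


r = 8.052025e+06 m
T = 2*pi*sqrt(r^3/mu) = 7190.6623 s = 119.8444 min
revs/day = 1440 / 119.8444 = 12.0156
Rounded: 12 revolutions per day

12 revolutions per day


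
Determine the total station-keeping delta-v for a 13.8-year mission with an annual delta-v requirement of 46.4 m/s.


dV = rate * years = 46.4 * 13.8
dV = 640.3200 m/s

640.3200 m/s


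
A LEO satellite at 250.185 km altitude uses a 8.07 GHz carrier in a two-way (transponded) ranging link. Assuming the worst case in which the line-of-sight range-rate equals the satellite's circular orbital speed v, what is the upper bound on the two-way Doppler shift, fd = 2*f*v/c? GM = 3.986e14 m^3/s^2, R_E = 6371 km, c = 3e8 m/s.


r = 6.621185e+06 m
v = sqrt(mu/r) = 7758.9113 m/s (worst-case radial velocity)
f = 8.07 GHz = 8.07e+09 Hz
fd = 2*f*v/c = 2*8.07e+09*7758.9113/3.0e+08
fd = 417429.4269 Hz

417429.4269 Hz


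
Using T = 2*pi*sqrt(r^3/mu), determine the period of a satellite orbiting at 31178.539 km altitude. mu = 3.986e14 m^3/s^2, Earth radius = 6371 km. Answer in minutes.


r = 37549.5390 km = 3.7549539e+07 m
T = 2*pi*sqrt(r^3/mu) = 2*pi*sqrt(5.2943644e+22 / 3.986e14)
T = 72413.2660 s = 1206.8878 min

1206.8878 minutes


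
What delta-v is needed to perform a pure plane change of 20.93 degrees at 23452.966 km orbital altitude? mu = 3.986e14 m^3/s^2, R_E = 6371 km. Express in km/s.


r = 29823.9660 km = 2.9823966e+07 m
V = sqrt(mu/r) = 3655.8296 m/s
di = 20.93 deg = 0.3652974 rad
dV = 2*V*sin(di/2) = 2*3655.8296*sin(0.1826487)
dV = 1328.0522 m/s = 1.3281 km/s

1.3281 km/s


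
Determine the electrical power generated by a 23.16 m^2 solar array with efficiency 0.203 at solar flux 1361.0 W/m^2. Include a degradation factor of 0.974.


P = area * eta * S * degradation
P = 23.16 * 0.203 * 1361.0 * 0.974
P = 6232.3477 W

6232.3477 W


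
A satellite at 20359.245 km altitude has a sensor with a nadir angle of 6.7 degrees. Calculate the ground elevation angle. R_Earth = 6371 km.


r = R_E + alt = 26730.2450 km
Law of sines in the satellite / Earth-center / ground-point triangle:
  sin(nadir)/R_E = sin(90 + el)/r  =>  cos(el) = (r/R_E)*sin(nadir)
cos(el) = (26730.2450 / 6371.0000) * sin(6.7 deg) = 0.4895052
el = arccos(0.4895052) = 60.6919 deg
(Earth-central angle = 90 - nadir - el = 22.6081 deg)

60.6919 degrees


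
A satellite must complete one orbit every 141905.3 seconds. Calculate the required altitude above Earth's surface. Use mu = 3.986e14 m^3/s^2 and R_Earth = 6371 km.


T = 141905.3 s
r = (mu*T^2/(4*pi^2))^(1/3) = (3.986e14 * 141905.3^2 / (4*pi^2))^(1/3)
r = 5.8801932e+07 m = 58801.9322 km
alt = r - R_E = 58801.9322 - 6371 = 52430.9322 km

52430.9322 km


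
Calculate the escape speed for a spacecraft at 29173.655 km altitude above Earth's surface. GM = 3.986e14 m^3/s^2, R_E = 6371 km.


r = 6371.0 + 29173.655 = 35544.6550 km = 3.5544655e+07 m
v_esc = sqrt(2*mu/r) = sqrt(2*3.986e14 / 3.5544655e+07)
v_esc = 4735.8342 m/s = 4.7358 km/s

4.7358 km/s


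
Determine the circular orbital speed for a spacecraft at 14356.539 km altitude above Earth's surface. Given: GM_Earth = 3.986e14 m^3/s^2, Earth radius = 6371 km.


r = R_E + alt = 6371.0 + 14356.539 = 20727.5390 km = 2.0727539e+07 m
v = sqrt(mu/r) = sqrt(3.986e14 / 2.0727539e+07) = 4385.2542 m/s = 4.3853 km/s

4.3853 km/s


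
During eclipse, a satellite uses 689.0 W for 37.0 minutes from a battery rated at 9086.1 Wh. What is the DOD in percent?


E_used = P * t / 60 = 689.0 * 37.0 / 60 = 424.8833 Wh
DOD = E_used / E_total * 100 = 424.8833 / 9086.1 * 100
DOD = 4.6762 %

4.6762 %


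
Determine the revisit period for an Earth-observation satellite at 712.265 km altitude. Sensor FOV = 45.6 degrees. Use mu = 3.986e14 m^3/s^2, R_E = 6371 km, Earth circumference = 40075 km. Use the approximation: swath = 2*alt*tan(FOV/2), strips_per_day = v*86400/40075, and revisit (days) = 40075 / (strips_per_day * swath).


swath = 2*712.265*tan(0.3979351) = 598.8173 km
v = sqrt(mu/r) = 7501.5654 m/s = 7.5016 km/s
strips/day = v*86400/40075 = 7.5016*86400/40075 = 16.1731
coverage/day = strips * swath = 16.1731 * 598.8173 = 9684.7058 km
revisit = 40075 / 9684.7058 = 4.1380 days

4.1380 days


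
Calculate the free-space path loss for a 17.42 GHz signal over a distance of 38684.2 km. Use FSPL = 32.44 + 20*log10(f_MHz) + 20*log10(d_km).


f = 17.42 GHz = 17420.0000 MHz
d = 38684.2 km
FSPL = 32.44 + 20*log10(17420.0000) + 20*log10(38684.2)
FSPL = 32.44 + 84.8210 + 91.7507
FSPL = 209.0116 dB

209.0116 dB


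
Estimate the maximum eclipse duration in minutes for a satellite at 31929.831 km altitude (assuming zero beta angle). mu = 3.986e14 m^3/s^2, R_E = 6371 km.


r = 38300.8310 km
T = 1243.2895 min
Eclipse fraction = arcsin(R_E/r)/pi = arcsin(6371.0000/38300.8310)/pi
= arcsin(0.166341)/pi = 0.05319526
Eclipse duration = 0.05319526 * 1243.2895 = 66.1371 min

66.1371 minutes


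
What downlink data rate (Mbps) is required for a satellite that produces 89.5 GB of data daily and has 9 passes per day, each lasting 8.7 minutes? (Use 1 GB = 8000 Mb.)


total contact time = 9 * 8.7 * 60 = 4698.0000 s
data = 89.5 GB = 716000.0000 Mb
rate = 716000.0000 / 4698.0000 = 152.4053 Mbps

152.4053 Mbps


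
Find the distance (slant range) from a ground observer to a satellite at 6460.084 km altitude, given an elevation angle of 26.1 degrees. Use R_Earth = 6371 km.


h = 6460.084 km, el = 26.1 deg
d = -R_E*sin(el) + sqrt((R_E*sin(el))^2 + 2*R_E*h + h^2)
d = -6371.0000*sin(0.4555309) + sqrt((6371.0000*0.4399392)^2 + 2*6371.0000*6460.084 + 6460.084^2)
d = 8682.0532 km

8682.0532 km


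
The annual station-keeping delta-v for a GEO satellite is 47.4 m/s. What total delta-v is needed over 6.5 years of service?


dV = rate * years = 47.4 * 6.5
dV = 308.1000 m/s

308.1000 m/s


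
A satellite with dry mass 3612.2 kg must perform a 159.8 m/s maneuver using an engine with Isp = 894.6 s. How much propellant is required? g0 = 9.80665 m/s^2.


ve = Isp * g0 = 894.6 * 9.80665 = 8773.029090 m/s
mass ratio = exp(dv/ve) = exp(159.8/8773.029090) = 1.01838182
m_prop = m_dry * (mr - 1) = 3612.2 * (1.01838182 - 1)
m_prop = 66.3988 kg

66.3988 kg


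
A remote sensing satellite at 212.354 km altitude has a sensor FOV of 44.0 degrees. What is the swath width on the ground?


FOV = 44.0 deg = 0.7679449 rad
swath = 2 * alt * tan(FOV/2) = 2 * 212.354 * tan(0.3839724)
swath = 2 * 212.354 * 0.4040262
swath = 171.5932 km

171.5932 km


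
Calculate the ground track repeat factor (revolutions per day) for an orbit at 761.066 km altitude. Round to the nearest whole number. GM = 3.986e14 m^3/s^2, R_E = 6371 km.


r = 7.132066e+06 m
T = 2*pi*sqrt(r^3/mu) = 5994.2417 s = 99.9040 min
revs/day = 1440 / 99.9040 = 14.4138
Rounded: 14 revolutions per day

14 revolutions per day


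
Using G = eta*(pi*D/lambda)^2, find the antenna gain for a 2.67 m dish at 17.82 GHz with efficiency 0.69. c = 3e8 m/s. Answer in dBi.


lambda = c/f = 3e8 / 1.782e+10 = 0.01683502 m
G = eta*(pi*D/lambda)^2 = 0.69*(pi*2.67/0.01683502)^2
G = 171294.8274 (linear)
G = 10*log10(171294.8274) = 52.3374 dBi

52.3374 dBi


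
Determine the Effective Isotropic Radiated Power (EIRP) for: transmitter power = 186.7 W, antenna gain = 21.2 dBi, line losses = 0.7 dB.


Pt = 186.7 W = 22.7114 dBW
EIRP = Pt_dBW + Gt - losses = 22.7114 + 21.2 - 0.7 = 43.2114 dBW

43.2114 dBW


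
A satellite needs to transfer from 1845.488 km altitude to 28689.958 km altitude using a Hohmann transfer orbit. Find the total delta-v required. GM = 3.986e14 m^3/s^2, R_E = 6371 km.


r1 = 8216.4880 km = 8.216488e+06 m
r2 = 35060.9580 km = 3.5060958e+07 m
dv1 = sqrt(mu/r1)*(sqrt(2*r2/(r1+r2)) - 1) = 1900.8043 m/s
dv2 = sqrt(mu/r2)*(1 - sqrt(2*r1/(r1+r2))) = 1294.0550 m/s
total dv = |dv1| + |dv2| = 1900.8043 + 1294.0550 = 3194.8593 m/s = 3.1949 km/s

3.1949 km/s


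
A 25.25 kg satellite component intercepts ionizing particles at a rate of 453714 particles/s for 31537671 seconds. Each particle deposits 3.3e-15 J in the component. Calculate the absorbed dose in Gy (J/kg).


Total energy deposited = rate * time * E_per
  = 453714 * 31537671 * 3.3e-15 = 0.04721997 J
Dose = E_total / mass = 0.04721997 / 25.25
Dose = 0.001870098 Gy

0.0019 Gy


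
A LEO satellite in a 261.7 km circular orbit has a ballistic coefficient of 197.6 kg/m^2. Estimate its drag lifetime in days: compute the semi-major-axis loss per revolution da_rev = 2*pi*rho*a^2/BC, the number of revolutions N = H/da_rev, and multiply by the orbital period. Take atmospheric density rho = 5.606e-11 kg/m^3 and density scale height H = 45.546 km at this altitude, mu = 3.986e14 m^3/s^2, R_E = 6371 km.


a = R_E + alt = 6632.7000 km = 6.6327e+06 m
da_rev = 2*pi*rho*a^2/BC = 2*pi*5.606e-11*(6.6327e+06)^2/197.6 = 78.419981 m per revolution
N = H/da_rev = 45546.0000 m / 78.419981 m = 580.7959 revolutions
P = 2*pi*sqrt(a^3/mu) = 5375.8452 s
lifetime = N*P = 580.7959 * 5375.8452 = 3.1222686e+06 s = 36.1374 days

36.1374 days


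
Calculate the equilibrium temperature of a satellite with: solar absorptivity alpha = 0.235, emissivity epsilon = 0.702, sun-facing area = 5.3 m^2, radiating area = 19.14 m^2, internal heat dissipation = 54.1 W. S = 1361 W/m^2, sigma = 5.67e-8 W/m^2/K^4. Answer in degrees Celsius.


Numerator = alpha*S*A_sun + Q_int = 0.235*1361*5.3 + 54.1 = 1749.2255 W
Denominator = eps*sigma*A_rad = 0.702*5.67e-8*19.14 = 7.6183708e-07 W/K^4
T^4 = 2.2960624e+09 K^4
T = 218.9001 K = -54.2499 C

-54.2499 degrees Celsius


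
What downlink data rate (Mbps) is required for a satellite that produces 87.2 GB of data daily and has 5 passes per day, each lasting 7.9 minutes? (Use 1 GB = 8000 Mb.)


total contact time = 5 * 7.9 * 60 = 2370.0000 s
data = 87.2 GB = 697600.0000 Mb
rate = 697600.0000 / 2370.0000 = 294.3460 Mbps

294.3460 Mbps
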